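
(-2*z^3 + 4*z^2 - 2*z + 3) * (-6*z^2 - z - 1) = 12*z^5 - 22*z^4 + 10*z^3 - 20*z^2 - z - 3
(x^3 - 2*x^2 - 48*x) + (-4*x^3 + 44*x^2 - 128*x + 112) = -3*x^3 + 42*x^2 - 176*x + 112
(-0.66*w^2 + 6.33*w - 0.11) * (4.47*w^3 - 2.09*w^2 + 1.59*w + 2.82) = -2.9502*w^5 + 29.6745*w^4 - 14.7708*w^3 + 8.4334*w^2 + 17.6757*w - 0.3102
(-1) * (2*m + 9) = -2*m - 9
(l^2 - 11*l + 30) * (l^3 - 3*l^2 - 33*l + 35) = l^5 - 14*l^4 + 30*l^3 + 308*l^2 - 1375*l + 1050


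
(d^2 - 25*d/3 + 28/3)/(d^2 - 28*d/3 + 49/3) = (3*d - 4)/(3*d - 7)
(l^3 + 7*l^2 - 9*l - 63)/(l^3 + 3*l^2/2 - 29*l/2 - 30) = 2*(l^2 + 4*l - 21)/(2*l^2 - 3*l - 20)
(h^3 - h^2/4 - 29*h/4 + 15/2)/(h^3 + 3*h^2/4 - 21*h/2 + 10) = (h + 3)/(h + 4)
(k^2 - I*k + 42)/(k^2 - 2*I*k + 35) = (k + 6*I)/(k + 5*I)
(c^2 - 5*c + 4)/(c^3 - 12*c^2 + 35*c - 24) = (c - 4)/(c^2 - 11*c + 24)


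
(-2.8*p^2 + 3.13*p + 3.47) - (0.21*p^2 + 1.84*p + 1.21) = -3.01*p^2 + 1.29*p + 2.26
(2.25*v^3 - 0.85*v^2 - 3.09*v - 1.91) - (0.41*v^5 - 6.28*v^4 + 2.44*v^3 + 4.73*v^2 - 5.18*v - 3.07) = -0.41*v^5 + 6.28*v^4 - 0.19*v^3 - 5.58*v^2 + 2.09*v + 1.16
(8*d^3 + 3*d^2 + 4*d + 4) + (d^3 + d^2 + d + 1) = 9*d^3 + 4*d^2 + 5*d + 5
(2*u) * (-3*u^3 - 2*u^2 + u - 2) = -6*u^4 - 4*u^3 + 2*u^2 - 4*u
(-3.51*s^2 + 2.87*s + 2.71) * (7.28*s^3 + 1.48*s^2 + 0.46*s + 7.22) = -25.5528*s^5 + 15.6988*s^4 + 22.3618*s^3 - 20.0112*s^2 + 21.968*s + 19.5662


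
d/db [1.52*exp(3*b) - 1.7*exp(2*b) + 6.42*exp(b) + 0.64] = (4.56*exp(2*b) - 3.4*exp(b) + 6.42)*exp(b)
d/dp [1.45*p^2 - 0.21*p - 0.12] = 2.9*p - 0.21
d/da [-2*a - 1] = -2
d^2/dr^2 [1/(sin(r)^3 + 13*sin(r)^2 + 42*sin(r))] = (-9*sin(r)^3 - 143*sin(r)^2 - 748*sin(r) - 1430 - 498/sin(r) + 3276/sin(r)^2 + 3528/sin(r)^3)/((sin(r) + 6)^3*(sin(r) + 7)^3)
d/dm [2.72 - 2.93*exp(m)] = -2.93*exp(m)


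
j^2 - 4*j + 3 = (j - 3)*(j - 1)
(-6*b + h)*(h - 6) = -6*b*h + 36*b + h^2 - 6*h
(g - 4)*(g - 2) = g^2 - 6*g + 8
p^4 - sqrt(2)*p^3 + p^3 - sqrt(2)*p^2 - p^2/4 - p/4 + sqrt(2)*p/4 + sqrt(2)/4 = (p - 1/2)*(p + 1/2)*(p + 1)*(p - sqrt(2))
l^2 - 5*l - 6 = (l - 6)*(l + 1)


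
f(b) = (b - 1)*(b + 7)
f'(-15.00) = -24.00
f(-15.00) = 128.00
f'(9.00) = 24.00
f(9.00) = 128.00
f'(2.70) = 11.40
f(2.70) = 16.49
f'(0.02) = 6.04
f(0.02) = -6.88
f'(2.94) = 11.88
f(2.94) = 19.28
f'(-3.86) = -1.72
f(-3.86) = -15.26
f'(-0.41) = 5.18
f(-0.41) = -9.29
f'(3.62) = 13.24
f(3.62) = 27.82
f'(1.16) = 8.32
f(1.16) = 1.31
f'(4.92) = 15.84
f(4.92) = 46.73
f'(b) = 2*b + 6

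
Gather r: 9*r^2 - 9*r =9*r^2 - 9*r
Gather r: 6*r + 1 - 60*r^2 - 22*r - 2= -60*r^2 - 16*r - 1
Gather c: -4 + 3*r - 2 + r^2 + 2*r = r^2 + 5*r - 6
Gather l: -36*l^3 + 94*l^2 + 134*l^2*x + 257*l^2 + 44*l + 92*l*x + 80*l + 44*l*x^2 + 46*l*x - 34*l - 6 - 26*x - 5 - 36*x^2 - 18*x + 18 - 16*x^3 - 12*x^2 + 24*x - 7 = -36*l^3 + l^2*(134*x + 351) + l*(44*x^2 + 138*x + 90) - 16*x^3 - 48*x^2 - 20*x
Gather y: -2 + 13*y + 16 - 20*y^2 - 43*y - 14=-20*y^2 - 30*y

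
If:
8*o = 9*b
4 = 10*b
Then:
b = 2/5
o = 9/20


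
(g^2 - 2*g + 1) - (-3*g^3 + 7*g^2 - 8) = 3*g^3 - 6*g^2 - 2*g + 9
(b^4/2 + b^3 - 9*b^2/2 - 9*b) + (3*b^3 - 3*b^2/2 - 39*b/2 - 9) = b^4/2 + 4*b^3 - 6*b^2 - 57*b/2 - 9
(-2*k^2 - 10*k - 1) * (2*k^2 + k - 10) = -4*k^4 - 22*k^3 + 8*k^2 + 99*k + 10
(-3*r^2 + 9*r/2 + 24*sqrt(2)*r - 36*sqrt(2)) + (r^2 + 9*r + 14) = -2*r^2 + 27*r/2 + 24*sqrt(2)*r - 36*sqrt(2) + 14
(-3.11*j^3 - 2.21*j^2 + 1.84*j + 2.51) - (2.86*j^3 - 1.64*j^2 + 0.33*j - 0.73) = -5.97*j^3 - 0.57*j^2 + 1.51*j + 3.24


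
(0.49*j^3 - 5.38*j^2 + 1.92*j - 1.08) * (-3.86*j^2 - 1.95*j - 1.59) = -1.8914*j^5 + 19.8113*j^4 + 2.3007*j^3 + 8.979*j^2 - 0.9468*j + 1.7172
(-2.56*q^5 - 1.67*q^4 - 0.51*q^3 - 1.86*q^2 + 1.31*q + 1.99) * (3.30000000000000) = -8.448*q^5 - 5.511*q^4 - 1.683*q^3 - 6.138*q^2 + 4.323*q + 6.567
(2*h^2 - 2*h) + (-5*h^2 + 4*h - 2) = -3*h^2 + 2*h - 2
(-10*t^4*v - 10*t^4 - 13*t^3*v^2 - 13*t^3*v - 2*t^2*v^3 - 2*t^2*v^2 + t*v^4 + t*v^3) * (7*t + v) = -70*t^5*v - 70*t^5 - 101*t^4*v^2 - 101*t^4*v - 27*t^3*v^3 - 27*t^3*v^2 + 5*t^2*v^4 + 5*t^2*v^3 + t*v^5 + t*v^4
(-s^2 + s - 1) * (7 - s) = s^3 - 8*s^2 + 8*s - 7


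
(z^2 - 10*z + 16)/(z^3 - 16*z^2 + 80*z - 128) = (z - 2)/(z^2 - 8*z + 16)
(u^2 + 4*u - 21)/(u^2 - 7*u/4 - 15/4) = 4*(u + 7)/(4*u + 5)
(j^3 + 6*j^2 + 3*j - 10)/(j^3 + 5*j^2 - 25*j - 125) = (j^2 + j - 2)/(j^2 - 25)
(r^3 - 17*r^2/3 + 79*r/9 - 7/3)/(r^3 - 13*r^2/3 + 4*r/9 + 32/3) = (9*r^2 - 24*r + 7)/(9*r^2 - 12*r - 32)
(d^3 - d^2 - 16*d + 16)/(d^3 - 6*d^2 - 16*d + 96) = (d - 1)/(d - 6)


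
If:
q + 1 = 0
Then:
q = -1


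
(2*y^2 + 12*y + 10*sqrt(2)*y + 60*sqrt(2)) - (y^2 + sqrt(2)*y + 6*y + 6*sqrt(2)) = y^2 + 6*y + 9*sqrt(2)*y + 54*sqrt(2)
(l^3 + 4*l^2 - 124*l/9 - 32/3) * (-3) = -3*l^3 - 12*l^2 + 124*l/3 + 32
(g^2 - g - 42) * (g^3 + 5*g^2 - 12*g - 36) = g^5 + 4*g^4 - 59*g^3 - 234*g^2 + 540*g + 1512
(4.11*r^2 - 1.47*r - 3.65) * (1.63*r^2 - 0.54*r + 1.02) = 6.6993*r^4 - 4.6155*r^3 - 0.963499999999999*r^2 + 0.4716*r - 3.723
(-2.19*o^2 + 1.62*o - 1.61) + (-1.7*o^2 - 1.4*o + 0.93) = -3.89*o^2 + 0.22*o - 0.68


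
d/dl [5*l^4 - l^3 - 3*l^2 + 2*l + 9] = 20*l^3 - 3*l^2 - 6*l + 2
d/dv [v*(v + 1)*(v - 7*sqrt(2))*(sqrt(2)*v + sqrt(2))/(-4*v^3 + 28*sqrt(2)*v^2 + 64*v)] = (-sqrt(2)*v^4 + 28*v^3 - 49*sqrt(2)*v^2 - 476*v + 64*sqrt(2)*v - 448 + 114*sqrt(2))/(4*(v^4 - 14*sqrt(2)*v^3 + 66*v^2 + 224*sqrt(2)*v + 256))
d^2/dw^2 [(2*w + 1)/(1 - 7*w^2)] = 14*(-28*w^2*(2*w + 1) + (6*w + 1)*(7*w^2 - 1))/(7*w^2 - 1)^3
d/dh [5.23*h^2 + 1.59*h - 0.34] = 10.46*h + 1.59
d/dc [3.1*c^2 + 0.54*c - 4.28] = 6.2*c + 0.54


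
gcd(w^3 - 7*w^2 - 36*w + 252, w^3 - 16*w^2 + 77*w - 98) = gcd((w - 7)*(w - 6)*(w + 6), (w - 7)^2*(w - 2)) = w - 7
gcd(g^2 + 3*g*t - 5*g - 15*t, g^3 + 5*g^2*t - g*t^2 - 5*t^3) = 1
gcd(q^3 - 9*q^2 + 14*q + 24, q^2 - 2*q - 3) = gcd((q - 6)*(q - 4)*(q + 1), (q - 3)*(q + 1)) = q + 1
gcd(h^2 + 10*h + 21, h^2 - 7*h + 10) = 1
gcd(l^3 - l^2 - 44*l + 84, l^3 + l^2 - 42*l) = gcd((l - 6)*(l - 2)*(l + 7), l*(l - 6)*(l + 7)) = l^2 + l - 42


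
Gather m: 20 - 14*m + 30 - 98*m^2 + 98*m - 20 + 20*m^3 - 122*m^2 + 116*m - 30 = 20*m^3 - 220*m^2 + 200*m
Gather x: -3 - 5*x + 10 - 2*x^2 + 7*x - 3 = -2*x^2 + 2*x + 4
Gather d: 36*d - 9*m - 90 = 36*d - 9*m - 90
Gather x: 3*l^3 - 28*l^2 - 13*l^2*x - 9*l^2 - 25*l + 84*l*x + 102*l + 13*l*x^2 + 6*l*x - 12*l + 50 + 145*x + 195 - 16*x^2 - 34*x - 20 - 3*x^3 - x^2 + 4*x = 3*l^3 - 37*l^2 + 65*l - 3*x^3 + x^2*(13*l - 17) + x*(-13*l^2 + 90*l + 115) + 225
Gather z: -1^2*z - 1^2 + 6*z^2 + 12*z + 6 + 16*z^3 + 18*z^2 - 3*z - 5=16*z^3 + 24*z^2 + 8*z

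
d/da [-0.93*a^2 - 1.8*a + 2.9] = -1.86*a - 1.8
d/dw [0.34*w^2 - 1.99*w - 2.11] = 0.68*w - 1.99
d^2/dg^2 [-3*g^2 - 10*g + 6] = -6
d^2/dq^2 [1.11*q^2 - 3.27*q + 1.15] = 2.22000000000000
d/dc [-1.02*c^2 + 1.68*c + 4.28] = 1.68 - 2.04*c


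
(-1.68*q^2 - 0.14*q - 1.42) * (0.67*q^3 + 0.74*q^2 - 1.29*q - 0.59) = -1.1256*q^5 - 1.337*q^4 + 1.1122*q^3 + 0.121*q^2 + 1.9144*q + 0.8378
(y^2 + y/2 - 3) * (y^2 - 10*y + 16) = y^4 - 19*y^3/2 + 8*y^2 + 38*y - 48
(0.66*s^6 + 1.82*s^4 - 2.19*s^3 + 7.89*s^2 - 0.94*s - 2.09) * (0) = 0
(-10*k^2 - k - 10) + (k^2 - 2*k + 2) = -9*k^2 - 3*k - 8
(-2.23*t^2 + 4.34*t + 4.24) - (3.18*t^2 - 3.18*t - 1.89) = -5.41*t^2 + 7.52*t + 6.13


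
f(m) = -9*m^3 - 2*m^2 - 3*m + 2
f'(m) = -27*m^2 - 4*m - 3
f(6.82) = -2966.42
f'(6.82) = -1286.11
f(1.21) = -20.50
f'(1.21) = -47.37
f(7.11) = -3355.26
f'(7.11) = -1396.35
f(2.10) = -96.47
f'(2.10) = -130.47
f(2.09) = -95.17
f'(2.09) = -129.30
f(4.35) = -789.71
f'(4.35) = -531.31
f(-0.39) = 3.40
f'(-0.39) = -5.55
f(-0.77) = 7.23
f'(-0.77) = -15.93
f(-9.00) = 6428.00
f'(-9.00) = -2154.00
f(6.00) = -2032.00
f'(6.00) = -999.00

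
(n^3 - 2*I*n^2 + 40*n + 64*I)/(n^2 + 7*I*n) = (n^3 - 2*I*n^2 + 40*n + 64*I)/(n*(n + 7*I))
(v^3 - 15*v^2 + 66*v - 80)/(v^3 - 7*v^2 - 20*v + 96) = (v^2 - 7*v + 10)/(v^2 + v - 12)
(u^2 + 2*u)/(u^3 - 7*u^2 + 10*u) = (u + 2)/(u^2 - 7*u + 10)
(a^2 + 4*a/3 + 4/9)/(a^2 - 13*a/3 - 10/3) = (a + 2/3)/(a - 5)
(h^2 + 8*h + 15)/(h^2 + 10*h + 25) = (h + 3)/(h + 5)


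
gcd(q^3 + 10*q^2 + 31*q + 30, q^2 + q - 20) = q + 5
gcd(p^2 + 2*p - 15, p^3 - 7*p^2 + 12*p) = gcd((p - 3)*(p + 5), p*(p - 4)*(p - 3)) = p - 3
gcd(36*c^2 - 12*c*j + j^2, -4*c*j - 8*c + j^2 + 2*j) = 1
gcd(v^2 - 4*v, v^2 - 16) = v - 4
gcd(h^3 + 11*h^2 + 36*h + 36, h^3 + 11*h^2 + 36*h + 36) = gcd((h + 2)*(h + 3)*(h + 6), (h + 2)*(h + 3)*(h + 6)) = h^3 + 11*h^2 + 36*h + 36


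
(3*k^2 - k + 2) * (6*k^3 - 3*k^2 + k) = 18*k^5 - 15*k^4 + 18*k^3 - 7*k^2 + 2*k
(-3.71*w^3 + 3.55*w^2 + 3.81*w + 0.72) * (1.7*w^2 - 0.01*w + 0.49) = -6.307*w^5 + 6.0721*w^4 + 4.6236*w^3 + 2.9254*w^2 + 1.8597*w + 0.3528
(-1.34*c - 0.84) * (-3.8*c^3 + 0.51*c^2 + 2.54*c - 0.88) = 5.092*c^4 + 2.5086*c^3 - 3.832*c^2 - 0.9544*c + 0.7392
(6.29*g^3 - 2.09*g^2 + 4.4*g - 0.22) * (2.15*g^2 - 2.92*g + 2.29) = 13.5235*g^5 - 22.8603*g^4 + 29.9669*g^3 - 18.1071*g^2 + 10.7184*g - 0.5038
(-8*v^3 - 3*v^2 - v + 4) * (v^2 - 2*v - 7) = -8*v^5 + 13*v^4 + 61*v^3 + 27*v^2 - v - 28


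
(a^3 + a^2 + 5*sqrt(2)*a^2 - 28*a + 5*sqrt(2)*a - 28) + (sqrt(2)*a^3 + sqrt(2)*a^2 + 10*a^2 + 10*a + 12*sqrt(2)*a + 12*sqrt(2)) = a^3 + sqrt(2)*a^3 + 6*sqrt(2)*a^2 + 11*a^2 - 18*a + 17*sqrt(2)*a - 28 + 12*sqrt(2)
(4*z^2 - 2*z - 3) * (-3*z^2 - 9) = -12*z^4 + 6*z^3 - 27*z^2 + 18*z + 27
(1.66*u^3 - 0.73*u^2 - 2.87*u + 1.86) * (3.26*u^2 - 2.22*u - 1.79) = 5.4116*u^5 - 6.065*u^4 - 10.707*u^3 + 13.7417*u^2 + 1.0081*u - 3.3294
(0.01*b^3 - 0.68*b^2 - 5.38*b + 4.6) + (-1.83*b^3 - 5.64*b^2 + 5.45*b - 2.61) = -1.82*b^3 - 6.32*b^2 + 0.0700000000000003*b + 1.99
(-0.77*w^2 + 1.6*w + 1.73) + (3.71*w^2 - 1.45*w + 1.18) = 2.94*w^2 + 0.15*w + 2.91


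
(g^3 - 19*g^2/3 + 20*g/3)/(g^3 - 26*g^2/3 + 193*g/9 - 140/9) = 3*g/(3*g - 7)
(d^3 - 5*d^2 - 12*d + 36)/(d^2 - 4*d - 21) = (d^2 - 8*d + 12)/(d - 7)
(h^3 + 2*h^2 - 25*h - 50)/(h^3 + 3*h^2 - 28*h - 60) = (h + 5)/(h + 6)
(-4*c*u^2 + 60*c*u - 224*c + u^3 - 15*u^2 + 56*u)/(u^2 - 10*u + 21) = (-4*c*u + 32*c + u^2 - 8*u)/(u - 3)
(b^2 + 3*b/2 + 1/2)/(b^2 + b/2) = (b + 1)/b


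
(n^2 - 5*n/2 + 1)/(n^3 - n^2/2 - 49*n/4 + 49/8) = 4*(n - 2)/(4*n^2 - 49)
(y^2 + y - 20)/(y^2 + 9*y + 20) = (y - 4)/(y + 4)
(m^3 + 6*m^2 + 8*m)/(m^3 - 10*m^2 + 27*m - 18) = m*(m^2 + 6*m + 8)/(m^3 - 10*m^2 + 27*m - 18)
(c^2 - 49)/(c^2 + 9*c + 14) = (c - 7)/(c + 2)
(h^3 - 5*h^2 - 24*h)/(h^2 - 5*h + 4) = h*(h^2 - 5*h - 24)/(h^2 - 5*h + 4)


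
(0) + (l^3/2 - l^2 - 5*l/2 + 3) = l^3/2 - l^2 - 5*l/2 + 3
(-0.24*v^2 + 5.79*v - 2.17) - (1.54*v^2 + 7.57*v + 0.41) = -1.78*v^2 - 1.78*v - 2.58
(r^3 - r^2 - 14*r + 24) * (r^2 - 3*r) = r^5 - 4*r^4 - 11*r^3 + 66*r^2 - 72*r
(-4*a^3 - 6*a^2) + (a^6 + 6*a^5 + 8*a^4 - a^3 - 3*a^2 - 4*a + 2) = a^6 + 6*a^5 + 8*a^4 - 5*a^3 - 9*a^2 - 4*a + 2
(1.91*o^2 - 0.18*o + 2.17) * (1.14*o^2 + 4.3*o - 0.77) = 2.1774*o^4 + 8.0078*o^3 + 0.2291*o^2 + 9.4696*o - 1.6709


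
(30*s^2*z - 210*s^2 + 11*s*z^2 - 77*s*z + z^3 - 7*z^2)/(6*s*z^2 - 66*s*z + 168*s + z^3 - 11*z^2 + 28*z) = (5*s + z)/(z - 4)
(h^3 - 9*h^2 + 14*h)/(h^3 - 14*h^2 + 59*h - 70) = h/(h - 5)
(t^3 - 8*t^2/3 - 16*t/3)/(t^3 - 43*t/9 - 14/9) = 3*t*(-3*t^2 + 8*t + 16)/(-9*t^3 + 43*t + 14)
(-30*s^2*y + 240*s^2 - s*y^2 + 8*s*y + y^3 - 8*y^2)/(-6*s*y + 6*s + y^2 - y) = (5*s*y - 40*s + y^2 - 8*y)/(y - 1)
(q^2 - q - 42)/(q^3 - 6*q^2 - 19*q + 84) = (q + 6)/(q^2 + q - 12)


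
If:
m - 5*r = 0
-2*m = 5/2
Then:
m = -5/4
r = -1/4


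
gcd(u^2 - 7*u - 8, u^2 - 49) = 1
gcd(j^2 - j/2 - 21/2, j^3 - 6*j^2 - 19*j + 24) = j + 3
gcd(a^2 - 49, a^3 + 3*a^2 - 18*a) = 1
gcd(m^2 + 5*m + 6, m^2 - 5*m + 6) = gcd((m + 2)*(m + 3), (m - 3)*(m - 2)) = 1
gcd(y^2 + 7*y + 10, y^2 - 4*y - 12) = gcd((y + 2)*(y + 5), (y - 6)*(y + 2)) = y + 2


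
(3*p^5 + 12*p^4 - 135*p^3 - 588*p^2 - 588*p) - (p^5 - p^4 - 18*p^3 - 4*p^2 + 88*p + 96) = 2*p^5 + 13*p^4 - 117*p^3 - 584*p^2 - 676*p - 96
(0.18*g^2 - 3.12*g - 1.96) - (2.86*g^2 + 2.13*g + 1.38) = -2.68*g^2 - 5.25*g - 3.34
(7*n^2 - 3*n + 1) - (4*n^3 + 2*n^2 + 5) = -4*n^3 + 5*n^2 - 3*n - 4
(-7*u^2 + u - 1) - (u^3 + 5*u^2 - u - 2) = -u^3 - 12*u^2 + 2*u + 1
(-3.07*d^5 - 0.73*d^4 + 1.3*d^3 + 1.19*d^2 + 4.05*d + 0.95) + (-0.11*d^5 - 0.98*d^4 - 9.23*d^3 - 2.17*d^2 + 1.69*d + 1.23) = -3.18*d^5 - 1.71*d^4 - 7.93*d^3 - 0.98*d^2 + 5.74*d + 2.18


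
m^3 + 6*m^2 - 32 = (m - 2)*(m + 4)^2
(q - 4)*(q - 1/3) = q^2 - 13*q/3 + 4/3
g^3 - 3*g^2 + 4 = (g - 2)^2*(g + 1)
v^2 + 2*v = v*(v + 2)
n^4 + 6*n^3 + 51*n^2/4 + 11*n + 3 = (n + 1/2)*(n + 3/2)*(n + 2)^2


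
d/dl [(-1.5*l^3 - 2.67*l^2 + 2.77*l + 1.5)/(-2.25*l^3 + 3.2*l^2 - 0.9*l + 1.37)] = (-10.8075*l^4 + 15.165*l^3 - 2.501*l^2 - 16.9158*l + 5.1449)/(5.0625*l^6 - 14.4*l^5 + 14.29*l^4 - 11.925*l^3 + 9.578*l^2 - 2.466*l + 1.8769)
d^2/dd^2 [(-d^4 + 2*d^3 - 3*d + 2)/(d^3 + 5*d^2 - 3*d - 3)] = 2*(-38*d^3 - 69*d^2 - 72*d - 75)/(d^6 + 18*d^5 + 117*d^4 + 324*d^3 + 351*d^2 + 162*d + 27)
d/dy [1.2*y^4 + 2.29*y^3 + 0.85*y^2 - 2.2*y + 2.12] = 4.8*y^3 + 6.87*y^2 + 1.7*y - 2.2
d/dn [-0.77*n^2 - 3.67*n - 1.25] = -1.54*n - 3.67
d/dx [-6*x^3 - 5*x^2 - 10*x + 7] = -18*x^2 - 10*x - 10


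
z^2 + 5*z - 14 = (z - 2)*(z + 7)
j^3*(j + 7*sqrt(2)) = j^4 + 7*sqrt(2)*j^3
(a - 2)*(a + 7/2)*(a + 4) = a^3 + 11*a^2/2 - a - 28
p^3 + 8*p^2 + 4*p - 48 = (p - 2)*(p + 4)*(p + 6)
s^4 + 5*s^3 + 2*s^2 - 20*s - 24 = (s - 2)*(s + 2)^2*(s + 3)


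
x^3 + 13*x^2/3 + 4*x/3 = x*(x + 1/3)*(x + 4)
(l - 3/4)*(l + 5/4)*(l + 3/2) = l^3 + 2*l^2 - 3*l/16 - 45/32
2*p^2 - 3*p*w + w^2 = (-2*p + w)*(-p + w)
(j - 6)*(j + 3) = j^2 - 3*j - 18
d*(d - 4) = d^2 - 4*d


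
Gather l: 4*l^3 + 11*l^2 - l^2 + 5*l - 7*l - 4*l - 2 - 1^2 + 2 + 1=4*l^3 + 10*l^2 - 6*l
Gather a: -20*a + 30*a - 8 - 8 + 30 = 10*a + 14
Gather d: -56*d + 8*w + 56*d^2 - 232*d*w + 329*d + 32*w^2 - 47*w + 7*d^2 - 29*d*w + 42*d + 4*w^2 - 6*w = 63*d^2 + d*(315 - 261*w) + 36*w^2 - 45*w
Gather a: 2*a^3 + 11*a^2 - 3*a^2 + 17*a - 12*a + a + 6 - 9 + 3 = 2*a^3 + 8*a^2 + 6*a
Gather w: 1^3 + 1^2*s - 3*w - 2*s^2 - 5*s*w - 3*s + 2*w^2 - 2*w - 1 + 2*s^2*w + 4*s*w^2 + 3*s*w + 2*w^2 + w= -2*s^2 - 2*s + w^2*(4*s + 4) + w*(2*s^2 - 2*s - 4)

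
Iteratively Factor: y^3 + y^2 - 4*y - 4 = (y + 1)*(y^2 - 4) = (y + 1)*(y + 2)*(y - 2)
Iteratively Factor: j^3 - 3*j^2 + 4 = (j - 2)*(j^2 - j - 2) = (j - 2)^2*(j + 1)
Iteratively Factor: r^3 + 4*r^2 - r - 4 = (r + 4)*(r^2 - 1) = (r + 1)*(r + 4)*(r - 1)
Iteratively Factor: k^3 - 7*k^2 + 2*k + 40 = (k + 2)*(k^2 - 9*k + 20) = (k - 4)*(k + 2)*(k - 5)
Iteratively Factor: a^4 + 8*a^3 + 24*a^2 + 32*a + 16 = (a + 2)*(a^3 + 6*a^2 + 12*a + 8) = (a + 2)^2*(a^2 + 4*a + 4) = (a + 2)^3*(a + 2)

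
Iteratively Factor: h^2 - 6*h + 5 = (h - 1)*(h - 5)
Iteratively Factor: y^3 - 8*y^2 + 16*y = (y)*(y^2 - 8*y + 16) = y*(y - 4)*(y - 4)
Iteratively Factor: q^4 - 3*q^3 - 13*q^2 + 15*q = (q - 5)*(q^3 + 2*q^2 - 3*q) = q*(q - 5)*(q^2 + 2*q - 3) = q*(q - 5)*(q + 3)*(q - 1)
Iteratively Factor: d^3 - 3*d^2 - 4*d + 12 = (d - 2)*(d^2 - d - 6) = (d - 2)*(d + 2)*(d - 3)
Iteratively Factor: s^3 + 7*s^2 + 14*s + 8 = (s + 2)*(s^2 + 5*s + 4) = (s + 1)*(s + 2)*(s + 4)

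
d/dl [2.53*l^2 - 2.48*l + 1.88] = 5.06*l - 2.48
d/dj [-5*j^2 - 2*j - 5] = -10*j - 2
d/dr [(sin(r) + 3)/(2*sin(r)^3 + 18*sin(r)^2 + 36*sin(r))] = -(sin(r) + 3)*cos(r)/((sin(r) + 6)^2*sin(r)^2)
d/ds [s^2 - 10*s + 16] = 2*s - 10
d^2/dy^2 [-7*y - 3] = 0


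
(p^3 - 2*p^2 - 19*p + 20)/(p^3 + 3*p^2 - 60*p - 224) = (p^2 - 6*p + 5)/(p^2 - p - 56)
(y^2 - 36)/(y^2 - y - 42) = (y - 6)/(y - 7)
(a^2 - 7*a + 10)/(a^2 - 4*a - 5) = (a - 2)/(a + 1)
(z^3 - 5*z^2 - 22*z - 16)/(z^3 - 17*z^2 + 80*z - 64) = (z^2 + 3*z + 2)/(z^2 - 9*z + 8)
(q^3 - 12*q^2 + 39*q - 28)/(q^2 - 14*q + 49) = (q^2 - 5*q + 4)/(q - 7)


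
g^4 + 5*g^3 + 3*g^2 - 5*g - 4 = (g - 1)*(g + 1)^2*(g + 4)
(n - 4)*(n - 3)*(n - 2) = n^3 - 9*n^2 + 26*n - 24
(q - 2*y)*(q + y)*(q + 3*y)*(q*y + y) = q^4*y + 2*q^3*y^2 + q^3*y - 5*q^2*y^3 + 2*q^2*y^2 - 6*q*y^4 - 5*q*y^3 - 6*y^4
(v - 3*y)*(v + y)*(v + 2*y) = v^3 - 7*v*y^2 - 6*y^3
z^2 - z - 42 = (z - 7)*(z + 6)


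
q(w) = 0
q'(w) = 0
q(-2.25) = 0.00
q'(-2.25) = 0.00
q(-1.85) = 0.00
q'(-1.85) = 0.00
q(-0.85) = 0.00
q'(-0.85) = 0.00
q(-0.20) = 0.00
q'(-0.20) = 0.00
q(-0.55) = 0.00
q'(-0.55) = 0.00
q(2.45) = 0.00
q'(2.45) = 0.00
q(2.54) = 0.00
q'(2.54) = 0.00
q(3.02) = 0.00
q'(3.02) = 0.00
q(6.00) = 0.00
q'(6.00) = 0.00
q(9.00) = 0.00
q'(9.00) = 0.00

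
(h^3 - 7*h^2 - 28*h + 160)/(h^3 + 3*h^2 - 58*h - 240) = (h - 4)/(h + 6)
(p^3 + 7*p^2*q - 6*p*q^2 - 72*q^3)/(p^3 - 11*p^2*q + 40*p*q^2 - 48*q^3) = (p^2 + 10*p*q + 24*q^2)/(p^2 - 8*p*q + 16*q^2)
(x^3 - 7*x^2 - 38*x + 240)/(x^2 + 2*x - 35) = (x^2 - 2*x - 48)/(x + 7)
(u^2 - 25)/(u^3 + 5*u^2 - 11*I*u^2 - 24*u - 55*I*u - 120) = (u - 5)/(u^2 - 11*I*u - 24)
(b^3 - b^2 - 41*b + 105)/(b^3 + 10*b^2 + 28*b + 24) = (b^3 - b^2 - 41*b + 105)/(b^3 + 10*b^2 + 28*b + 24)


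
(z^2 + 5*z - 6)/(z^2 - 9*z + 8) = (z + 6)/(z - 8)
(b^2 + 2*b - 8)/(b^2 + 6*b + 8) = (b - 2)/(b + 2)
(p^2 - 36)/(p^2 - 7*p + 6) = (p + 6)/(p - 1)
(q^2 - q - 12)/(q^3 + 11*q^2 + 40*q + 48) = (q - 4)/(q^2 + 8*q + 16)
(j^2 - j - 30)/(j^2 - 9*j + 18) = (j + 5)/(j - 3)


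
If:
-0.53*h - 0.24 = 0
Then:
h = -0.45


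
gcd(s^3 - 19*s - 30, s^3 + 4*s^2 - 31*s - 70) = s^2 - 3*s - 10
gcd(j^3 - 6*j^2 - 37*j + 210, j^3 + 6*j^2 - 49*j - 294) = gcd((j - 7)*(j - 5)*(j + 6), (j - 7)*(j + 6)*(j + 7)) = j^2 - j - 42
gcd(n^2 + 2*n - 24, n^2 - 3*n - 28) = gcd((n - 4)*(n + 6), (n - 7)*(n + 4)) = 1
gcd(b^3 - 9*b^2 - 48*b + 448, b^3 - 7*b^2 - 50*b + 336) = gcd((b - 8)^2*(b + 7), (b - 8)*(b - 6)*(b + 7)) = b^2 - b - 56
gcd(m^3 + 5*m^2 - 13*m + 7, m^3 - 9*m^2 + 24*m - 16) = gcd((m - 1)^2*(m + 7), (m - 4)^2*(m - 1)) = m - 1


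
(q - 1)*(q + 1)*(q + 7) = q^3 + 7*q^2 - q - 7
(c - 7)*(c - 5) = c^2 - 12*c + 35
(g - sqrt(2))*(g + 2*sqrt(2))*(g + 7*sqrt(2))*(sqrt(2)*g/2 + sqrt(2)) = sqrt(2)*g^4/2 + sqrt(2)*g^3 + 8*g^3 + 5*sqrt(2)*g^2 + 16*g^2 - 28*g + 10*sqrt(2)*g - 56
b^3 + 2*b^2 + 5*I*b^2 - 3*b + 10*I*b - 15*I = (b - 1)*(b + 3)*(b + 5*I)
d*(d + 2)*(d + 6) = d^3 + 8*d^2 + 12*d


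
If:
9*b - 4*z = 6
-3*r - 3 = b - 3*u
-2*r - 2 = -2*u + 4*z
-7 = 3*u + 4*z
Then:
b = 18/25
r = -56/15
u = -187/75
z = 3/25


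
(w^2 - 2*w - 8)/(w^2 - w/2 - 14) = 2*(w + 2)/(2*w + 7)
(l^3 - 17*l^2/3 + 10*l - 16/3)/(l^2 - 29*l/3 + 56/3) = (l^2 - 3*l + 2)/(l - 7)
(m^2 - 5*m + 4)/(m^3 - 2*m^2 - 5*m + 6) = (m - 4)/(m^2 - m - 6)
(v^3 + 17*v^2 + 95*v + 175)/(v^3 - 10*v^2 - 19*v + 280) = (v^2 + 12*v + 35)/(v^2 - 15*v + 56)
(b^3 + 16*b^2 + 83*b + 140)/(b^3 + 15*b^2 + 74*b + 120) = (b + 7)/(b + 6)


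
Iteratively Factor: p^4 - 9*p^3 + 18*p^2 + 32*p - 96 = (p + 2)*(p^3 - 11*p^2 + 40*p - 48) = (p - 4)*(p + 2)*(p^2 - 7*p + 12) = (p - 4)^2*(p + 2)*(p - 3)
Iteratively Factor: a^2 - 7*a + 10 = (a - 2)*(a - 5)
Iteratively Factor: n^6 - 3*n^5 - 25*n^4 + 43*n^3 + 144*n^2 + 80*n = (n - 5)*(n^5 + 2*n^4 - 15*n^3 - 32*n^2 - 16*n) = (n - 5)*(n - 4)*(n^4 + 6*n^3 + 9*n^2 + 4*n) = n*(n - 5)*(n - 4)*(n^3 + 6*n^2 + 9*n + 4) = n*(n - 5)*(n - 4)*(n + 1)*(n^2 + 5*n + 4) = n*(n - 5)*(n - 4)*(n + 1)^2*(n + 4)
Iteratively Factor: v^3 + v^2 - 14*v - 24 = (v + 3)*(v^2 - 2*v - 8) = (v + 2)*(v + 3)*(v - 4)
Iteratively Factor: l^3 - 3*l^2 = (l)*(l^2 - 3*l) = l^2*(l - 3)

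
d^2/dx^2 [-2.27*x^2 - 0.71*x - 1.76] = -4.54000000000000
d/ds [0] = 0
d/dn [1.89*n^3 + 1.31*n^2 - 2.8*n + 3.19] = 5.67*n^2 + 2.62*n - 2.8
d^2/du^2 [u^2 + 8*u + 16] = 2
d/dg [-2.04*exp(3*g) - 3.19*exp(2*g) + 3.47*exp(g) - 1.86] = (-6.12*exp(2*g) - 6.38*exp(g) + 3.47)*exp(g)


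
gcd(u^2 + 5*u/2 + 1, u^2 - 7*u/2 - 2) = u + 1/2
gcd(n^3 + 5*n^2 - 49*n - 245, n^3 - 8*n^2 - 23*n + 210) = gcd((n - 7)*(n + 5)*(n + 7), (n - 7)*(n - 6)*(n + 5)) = n^2 - 2*n - 35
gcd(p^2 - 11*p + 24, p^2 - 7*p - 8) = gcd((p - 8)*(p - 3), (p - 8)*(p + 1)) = p - 8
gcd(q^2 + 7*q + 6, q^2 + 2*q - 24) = q + 6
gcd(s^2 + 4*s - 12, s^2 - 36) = s + 6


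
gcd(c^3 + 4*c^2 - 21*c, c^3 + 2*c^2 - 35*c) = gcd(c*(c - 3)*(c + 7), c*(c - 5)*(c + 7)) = c^2 + 7*c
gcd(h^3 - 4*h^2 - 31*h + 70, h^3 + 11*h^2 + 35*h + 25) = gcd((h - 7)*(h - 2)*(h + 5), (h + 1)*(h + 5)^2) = h + 5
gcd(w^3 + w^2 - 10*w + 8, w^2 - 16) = w + 4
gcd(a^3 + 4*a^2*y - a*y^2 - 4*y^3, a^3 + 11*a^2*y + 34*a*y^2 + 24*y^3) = a^2 + 5*a*y + 4*y^2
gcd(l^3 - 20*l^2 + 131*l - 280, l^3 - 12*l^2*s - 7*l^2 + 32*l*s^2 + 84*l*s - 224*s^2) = l - 7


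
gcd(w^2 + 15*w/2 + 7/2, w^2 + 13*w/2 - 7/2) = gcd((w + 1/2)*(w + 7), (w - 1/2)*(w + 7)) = w + 7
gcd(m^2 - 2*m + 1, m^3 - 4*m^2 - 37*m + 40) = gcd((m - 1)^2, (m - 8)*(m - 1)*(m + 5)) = m - 1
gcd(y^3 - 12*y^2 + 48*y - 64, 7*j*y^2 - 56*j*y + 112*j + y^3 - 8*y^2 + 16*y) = y^2 - 8*y + 16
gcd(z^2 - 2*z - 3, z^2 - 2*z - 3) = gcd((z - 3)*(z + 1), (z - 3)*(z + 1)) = z^2 - 2*z - 3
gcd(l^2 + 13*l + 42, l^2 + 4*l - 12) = l + 6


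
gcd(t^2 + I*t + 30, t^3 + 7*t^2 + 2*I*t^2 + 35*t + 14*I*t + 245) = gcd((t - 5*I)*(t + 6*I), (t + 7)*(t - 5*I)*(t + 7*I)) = t - 5*I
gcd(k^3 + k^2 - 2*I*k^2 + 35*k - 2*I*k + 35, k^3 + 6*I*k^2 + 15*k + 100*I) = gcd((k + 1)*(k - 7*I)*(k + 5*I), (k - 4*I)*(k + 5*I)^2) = k + 5*I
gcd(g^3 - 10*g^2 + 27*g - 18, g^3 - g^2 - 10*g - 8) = 1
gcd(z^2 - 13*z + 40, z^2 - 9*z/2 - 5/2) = z - 5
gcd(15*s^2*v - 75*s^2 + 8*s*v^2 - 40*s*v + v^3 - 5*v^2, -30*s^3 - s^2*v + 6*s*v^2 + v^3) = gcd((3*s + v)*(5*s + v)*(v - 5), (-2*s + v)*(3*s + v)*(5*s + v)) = 15*s^2 + 8*s*v + v^2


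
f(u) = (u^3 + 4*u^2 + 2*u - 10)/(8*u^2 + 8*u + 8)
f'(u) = (-16*u - 8)*(u^3 + 4*u^2 + 2*u - 10)/(8*u^2 + 8*u + 8)^2 + (3*u^2 + 8*u + 2)/(8*u^2 + 8*u + 8) = (u^4 + 2*u^3 + 5*u^2 + 28*u + 12)/(8*(u^4 + 2*u^3 + 3*u^2 + 2*u + 1))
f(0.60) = -0.46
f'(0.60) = 1.01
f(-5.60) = -0.33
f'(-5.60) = 0.11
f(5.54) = 0.99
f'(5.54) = 0.14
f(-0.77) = -1.46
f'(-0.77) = -1.32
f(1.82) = 0.26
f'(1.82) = 0.34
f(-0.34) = -1.65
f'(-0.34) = 0.62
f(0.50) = -0.56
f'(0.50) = 1.12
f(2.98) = 0.56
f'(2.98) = 0.21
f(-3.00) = -0.12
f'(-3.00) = 0.00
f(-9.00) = -0.74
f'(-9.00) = 0.12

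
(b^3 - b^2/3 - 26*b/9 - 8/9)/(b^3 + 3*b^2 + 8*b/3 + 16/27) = 3*(b - 2)/(3*b + 4)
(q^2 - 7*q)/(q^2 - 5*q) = (q - 7)/(q - 5)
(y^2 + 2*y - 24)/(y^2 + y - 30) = (y - 4)/(y - 5)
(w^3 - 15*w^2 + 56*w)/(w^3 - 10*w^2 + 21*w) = (w - 8)/(w - 3)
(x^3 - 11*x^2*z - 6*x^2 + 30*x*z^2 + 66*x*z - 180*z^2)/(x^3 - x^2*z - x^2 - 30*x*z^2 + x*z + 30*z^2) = (x^2 - 5*x*z - 6*x + 30*z)/(x^2 + 5*x*z - x - 5*z)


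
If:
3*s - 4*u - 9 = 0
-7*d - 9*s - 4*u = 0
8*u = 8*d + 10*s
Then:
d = -63/17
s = 99/34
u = -9/136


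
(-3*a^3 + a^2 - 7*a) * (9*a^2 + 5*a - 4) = -27*a^5 - 6*a^4 - 46*a^3 - 39*a^2 + 28*a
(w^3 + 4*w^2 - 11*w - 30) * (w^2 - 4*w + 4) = w^5 - 23*w^3 + 30*w^2 + 76*w - 120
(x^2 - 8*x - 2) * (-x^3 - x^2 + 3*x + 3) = -x^5 + 7*x^4 + 13*x^3 - 19*x^2 - 30*x - 6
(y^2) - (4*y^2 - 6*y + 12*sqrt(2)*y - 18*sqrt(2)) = -3*y^2 - 12*sqrt(2)*y + 6*y + 18*sqrt(2)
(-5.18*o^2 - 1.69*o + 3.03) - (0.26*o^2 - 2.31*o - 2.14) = -5.44*o^2 + 0.62*o + 5.17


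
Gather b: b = b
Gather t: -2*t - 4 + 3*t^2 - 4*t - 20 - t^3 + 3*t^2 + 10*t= -t^3 + 6*t^2 + 4*t - 24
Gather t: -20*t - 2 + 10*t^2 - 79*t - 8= 10*t^2 - 99*t - 10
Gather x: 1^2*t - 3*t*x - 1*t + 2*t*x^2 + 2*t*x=2*t*x^2 - t*x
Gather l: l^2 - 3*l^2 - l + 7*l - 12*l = -2*l^2 - 6*l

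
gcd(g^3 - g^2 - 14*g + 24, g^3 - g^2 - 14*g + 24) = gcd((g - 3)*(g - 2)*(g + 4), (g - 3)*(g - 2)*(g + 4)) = g^3 - g^2 - 14*g + 24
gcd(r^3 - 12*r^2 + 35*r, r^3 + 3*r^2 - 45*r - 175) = r - 7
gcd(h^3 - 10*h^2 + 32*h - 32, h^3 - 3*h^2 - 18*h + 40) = h - 2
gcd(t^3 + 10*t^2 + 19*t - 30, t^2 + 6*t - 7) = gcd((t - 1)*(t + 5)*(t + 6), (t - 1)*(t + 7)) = t - 1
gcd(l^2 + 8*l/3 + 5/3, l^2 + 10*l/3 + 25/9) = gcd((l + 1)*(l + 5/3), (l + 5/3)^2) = l + 5/3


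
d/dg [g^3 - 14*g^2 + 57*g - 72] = 3*g^2 - 28*g + 57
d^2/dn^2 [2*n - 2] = 0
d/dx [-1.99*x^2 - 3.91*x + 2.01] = -3.98*x - 3.91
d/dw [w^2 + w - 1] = 2*w + 1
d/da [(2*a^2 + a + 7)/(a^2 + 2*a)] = (3*a^2 - 14*a - 14)/(a^2*(a^2 + 4*a + 4))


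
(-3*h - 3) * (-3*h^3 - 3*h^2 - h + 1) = 9*h^4 + 18*h^3 + 12*h^2 - 3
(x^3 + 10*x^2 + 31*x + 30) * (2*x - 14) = 2*x^4 + 6*x^3 - 78*x^2 - 374*x - 420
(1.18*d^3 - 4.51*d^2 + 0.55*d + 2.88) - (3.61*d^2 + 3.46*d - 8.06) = 1.18*d^3 - 8.12*d^2 - 2.91*d + 10.94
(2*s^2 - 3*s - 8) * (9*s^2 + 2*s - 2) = 18*s^4 - 23*s^3 - 82*s^2 - 10*s + 16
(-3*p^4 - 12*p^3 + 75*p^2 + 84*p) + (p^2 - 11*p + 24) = -3*p^4 - 12*p^3 + 76*p^2 + 73*p + 24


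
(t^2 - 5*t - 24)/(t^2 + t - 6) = (t - 8)/(t - 2)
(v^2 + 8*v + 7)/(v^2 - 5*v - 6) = (v + 7)/(v - 6)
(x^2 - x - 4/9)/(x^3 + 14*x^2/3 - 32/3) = (x + 1/3)/(x^2 + 6*x + 8)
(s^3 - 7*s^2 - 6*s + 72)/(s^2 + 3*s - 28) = (s^2 - 3*s - 18)/(s + 7)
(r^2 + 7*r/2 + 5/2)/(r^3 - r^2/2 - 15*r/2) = (r + 1)/(r*(r - 3))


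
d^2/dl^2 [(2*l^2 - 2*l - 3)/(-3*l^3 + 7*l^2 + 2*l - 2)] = 6*(-6*l^6 + 18*l^5 - 94*l^3 + 77*l^2 + 52*l + 18)/(27*l^9 - 189*l^8 + 387*l^7 - 37*l^6 - 510*l^5 + 138*l^4 + 196*l^3 - 60*l^2 - 24*l + 8)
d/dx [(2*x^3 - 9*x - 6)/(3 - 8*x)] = (-32*x^3 + 18*x^2 - 75)/(64*x^2 - 48*x + 9)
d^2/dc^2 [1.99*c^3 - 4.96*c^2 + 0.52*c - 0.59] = 11.94*c - 9.92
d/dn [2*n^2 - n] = 4*n - 1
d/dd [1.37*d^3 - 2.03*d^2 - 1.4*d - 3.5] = 4.11*d^2 - 4.06*d - 1.4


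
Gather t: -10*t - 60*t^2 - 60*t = -60*t^2 - 70*t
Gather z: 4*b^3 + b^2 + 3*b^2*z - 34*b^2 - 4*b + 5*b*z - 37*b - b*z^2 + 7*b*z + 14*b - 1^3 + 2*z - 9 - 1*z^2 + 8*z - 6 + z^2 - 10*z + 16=4*b^3 - 33*b^2 - b*z^2 - 27*b + z*(3*b^2 + 12*b)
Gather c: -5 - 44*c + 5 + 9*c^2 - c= 9*c^2 - 45*c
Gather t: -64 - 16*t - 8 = -16*t - 72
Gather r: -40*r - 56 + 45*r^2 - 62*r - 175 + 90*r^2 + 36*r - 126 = 135*r^2 - 66*r - 357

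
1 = 1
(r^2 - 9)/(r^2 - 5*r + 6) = (r + 3)/(r - 2)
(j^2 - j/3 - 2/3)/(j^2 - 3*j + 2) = (j + 2/3)/(j - 2)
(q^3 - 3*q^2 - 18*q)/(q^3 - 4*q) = (q^2 - 3*q - 18)/(q^2 - 4)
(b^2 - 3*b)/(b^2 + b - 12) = b/(b + 4)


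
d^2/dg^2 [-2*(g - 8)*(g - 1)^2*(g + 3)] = -24*g^2 + 84*g + 52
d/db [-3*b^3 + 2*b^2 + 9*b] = -9*b^2 + 4*b + 9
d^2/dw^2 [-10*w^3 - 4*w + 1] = -60*w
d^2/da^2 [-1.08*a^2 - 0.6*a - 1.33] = -2.16000000000000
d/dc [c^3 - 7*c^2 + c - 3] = 3*c^2 - 14*c + 1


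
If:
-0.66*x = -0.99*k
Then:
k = 0.666666666666667*x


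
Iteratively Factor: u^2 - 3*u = (u)*(u - 3)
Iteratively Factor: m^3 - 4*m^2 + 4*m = (m - 2)*(m^2 - 2*m) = (m - 2)^2*(m)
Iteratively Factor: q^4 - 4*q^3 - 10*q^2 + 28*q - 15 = (q - 5)*(q^3 + q^2 - 5*q + 3) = (q - 5)*(q - 1)*(q^2 + 2*q - 3) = (q - 5)*(q - 1)^2*(q + 3)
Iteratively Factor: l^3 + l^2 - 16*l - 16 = (l + 1)*(l^2 - 16) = (l - 4)*(l + 1)*(l + 4)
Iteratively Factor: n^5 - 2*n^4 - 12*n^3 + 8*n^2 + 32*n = (n - 4)*(n^4 + 2*n^3 - 4*n^2 - 8*n) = (n - 4)*(n + 2)*(n^3 - 4*n) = (n - 4)*(n - 2)*(n + 2)*(n^2 + 2*n) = (n - 4)*(n - 2)*(n + 2)^2*(n)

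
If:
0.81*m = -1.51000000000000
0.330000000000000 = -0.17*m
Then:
No Solution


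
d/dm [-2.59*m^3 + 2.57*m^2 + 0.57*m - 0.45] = -7.77*m^2 + 5.14*m + 0.57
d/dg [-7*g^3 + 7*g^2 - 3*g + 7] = -21*g^2 + 14*g - 3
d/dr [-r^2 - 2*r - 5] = -2*r - 2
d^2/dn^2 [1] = 0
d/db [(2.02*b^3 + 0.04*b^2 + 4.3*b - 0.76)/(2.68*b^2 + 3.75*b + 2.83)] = (5.4136*b^4 + 15.15*b^3 + 5.7758*b^2 + 4.3*b + 15.019)/(7.1824*b^4 + 20.1*b^3 + 29.2313*b^2 + 21.225*b + 8.0089)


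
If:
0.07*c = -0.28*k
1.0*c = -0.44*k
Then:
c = 0.00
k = 0.00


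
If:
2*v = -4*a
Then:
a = -v/2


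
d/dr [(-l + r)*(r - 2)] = -l + 2*r - 2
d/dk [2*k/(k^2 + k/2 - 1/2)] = 4*(2*k^2 - k*(4*k + 1) + k - 1)/(2*k^2 + k - 1)^2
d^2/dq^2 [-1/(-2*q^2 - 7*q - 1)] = 2*(-4*q^2 - 14*q + (4*q + 7)^2 - 2)/(2*q^2 + 7*q + 1)^3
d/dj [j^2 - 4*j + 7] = 2*j - 4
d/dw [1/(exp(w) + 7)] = -exp(w)/(exp(w) + 7)^2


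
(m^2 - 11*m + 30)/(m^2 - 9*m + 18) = (m - 5)/(m - 3)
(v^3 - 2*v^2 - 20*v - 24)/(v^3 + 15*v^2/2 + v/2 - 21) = 2*(v^2 - 4*v - 12)/(2*v^2 + 11*v - 21)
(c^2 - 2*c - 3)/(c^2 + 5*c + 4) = (c - 3)/(c + 4)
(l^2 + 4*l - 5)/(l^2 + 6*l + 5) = (l - 1)/(l + 1)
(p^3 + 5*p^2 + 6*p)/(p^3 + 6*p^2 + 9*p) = (p + 2)/(p + 3)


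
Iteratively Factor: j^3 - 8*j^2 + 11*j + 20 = (j - 4)*(j^2 - 4*j - 5) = (j - 5)*(j - 4)*(j + 1)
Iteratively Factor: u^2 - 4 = (u - 2)*(u + 2)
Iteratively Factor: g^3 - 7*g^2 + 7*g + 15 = (g - 5)*(g^2 - 2*g - 3) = (g - 5)*(g + 1)*(g - 3)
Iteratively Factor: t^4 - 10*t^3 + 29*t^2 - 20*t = (t - 1)*(t^3 - 9*t^2 + 20*t) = (t - 5)*(t - 1)*(t^2 - 4*t) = t*(t - 5)*(t - 1)*(t - 4)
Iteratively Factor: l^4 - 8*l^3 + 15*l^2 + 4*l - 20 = (l - 2)*(l^3 - 6*l^2 + 3*l + 10) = (l - 5)*(l - 2)*(l^2 - l - 2) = (l - 5)*(l - 2)*(l + 1)*(l - 2)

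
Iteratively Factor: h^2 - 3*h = (h)*(h - 3)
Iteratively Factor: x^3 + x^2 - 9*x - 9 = (x + 1)*(x^2 - 9) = (x - 3)*(x + 1)*(x + 3)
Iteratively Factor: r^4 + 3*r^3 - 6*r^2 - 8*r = (r)*(r^3 + 3*r^2 - 6*r - 8) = r*(r + 1)*(r^2 + 2*r - 8) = r*(r - 2)*(r + 1)*(r + 4)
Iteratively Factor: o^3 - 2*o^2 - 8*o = (o)*(o^2 - 2*o - 8) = o*(o + 2)*(o - 4)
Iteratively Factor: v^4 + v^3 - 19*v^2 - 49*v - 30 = (v - 5)*(v^3 + 6*v^2 + 11*v + 6) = (v - 5)*(v + 3)*(v^2 + 3*v + 2) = (v - 5)*(v + 2)*(v + 3)*(v + 1)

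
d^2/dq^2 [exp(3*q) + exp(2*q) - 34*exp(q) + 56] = (9*exp(2*q) + 4*exp(q) - 34)*exp(q)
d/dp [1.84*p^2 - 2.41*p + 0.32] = 3.68*p - 2.41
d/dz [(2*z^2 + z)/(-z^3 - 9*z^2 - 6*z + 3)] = (2*z^4 + 2*z^3 - 3*z^2 + 12*z + 3)/(z^6 + 18*z^5 + 93*z^4 + 102*z^3 - 18*z^2 - 36*z + 9)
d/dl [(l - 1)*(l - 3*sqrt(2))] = 2*l - 3*sqrt(2) - 1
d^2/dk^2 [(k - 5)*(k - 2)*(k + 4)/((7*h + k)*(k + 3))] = 2*((7*h + k)^2*(k - 5)*(k - 2)*(k + 4) + 3*(7*h + k)^2*(k - 1)*(k + 3)^2 - (7*h + k)^2*(k + 3)*((k - 5)*(k - 2) + (k - 5)*(k + 4) + (k - 2)*(k + 4)) + (7*h + k)*(k - 5)*(k - 2)*(k + 3)*(k + 4) - (7*h + k)*(k + 3)^2*((k - 5)*(k - 2) + (k - 5)*(k + 4) + (k - 2)*(k + 4)) + (k - 5)*(k - 2)*(k + 3)^2*(k + 4))/((7*h + k)^3*(k + 3)^3)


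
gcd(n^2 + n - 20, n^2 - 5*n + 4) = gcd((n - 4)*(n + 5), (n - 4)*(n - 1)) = n - 4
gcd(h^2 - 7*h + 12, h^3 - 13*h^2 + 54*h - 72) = h^2 - 7*h + 12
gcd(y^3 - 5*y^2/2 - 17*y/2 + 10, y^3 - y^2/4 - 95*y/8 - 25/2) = y^2 - 3*y/2 - 10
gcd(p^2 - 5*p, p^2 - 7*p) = p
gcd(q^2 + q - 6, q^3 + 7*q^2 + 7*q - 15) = q + 3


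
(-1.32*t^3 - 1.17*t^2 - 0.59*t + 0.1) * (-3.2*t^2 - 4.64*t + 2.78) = 4.224*t^5 + 9.8688*t^4 + 3.6472*t^3 - 0.835*t^2 - 2.1042*t + 0.278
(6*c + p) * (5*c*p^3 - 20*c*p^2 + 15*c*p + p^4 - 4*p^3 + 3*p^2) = 30*c^2*p^3 - 120*c^2*p^2 + 90*c^2*p + 11*c*p^4 - 44*c*p^3 + 33*c*p^2 + p^5 - 4*p^4 + 3*p^3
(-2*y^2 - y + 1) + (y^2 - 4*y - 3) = -y^2 - 5*y - 2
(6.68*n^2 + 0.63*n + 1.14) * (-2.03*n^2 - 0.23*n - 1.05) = -13.5604*n^4 - 2.8153*n^3 - 9.4731*n^2 - 0.9237*n - 1.197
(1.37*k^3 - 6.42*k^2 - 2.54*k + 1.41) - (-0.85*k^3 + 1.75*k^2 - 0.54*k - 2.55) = 2.22*k^3 - 8.17*k^2 - 2.0*k + 3.96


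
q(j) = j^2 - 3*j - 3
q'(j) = 2*j - 3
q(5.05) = 7.35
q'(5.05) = 7.10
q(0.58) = -4.40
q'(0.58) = -1.84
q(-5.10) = 38.31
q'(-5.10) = -13.20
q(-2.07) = 7.49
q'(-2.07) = -7.14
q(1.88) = -5.11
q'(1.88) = 0.76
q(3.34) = -1.86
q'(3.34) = 3.68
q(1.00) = -5.00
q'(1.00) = -1.00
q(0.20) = -3.56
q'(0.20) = -2.60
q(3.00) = -3.00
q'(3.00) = 3.00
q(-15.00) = 267.00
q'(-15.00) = -33.00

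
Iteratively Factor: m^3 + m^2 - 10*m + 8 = (m - 1)*(m^2 + 2*m - 8) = (m - 2)*(m - 1)*(m + 4)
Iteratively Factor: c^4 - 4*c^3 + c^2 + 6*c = (c + 1)*(c^3 - 5*c^2 + 6*c) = (c - 2)*(c + 1)*(c^2 - 3*c) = c*(c - 2)*(c + 1)*(c - 3)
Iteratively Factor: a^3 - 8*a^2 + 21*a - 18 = (a - 3)*(a^2 - 5*a + 6) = (a - 3)*(a - 2)*(a - 3)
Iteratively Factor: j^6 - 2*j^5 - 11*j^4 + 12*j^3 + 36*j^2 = (j - 3)*(j^5 + j^4 - 8*j^3 - 12*j^2) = (j - 3)*(j + 2)*(j^4 - j^3 - 6*j^2) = j*(j - 3)*(j + 2)*(j^3 - j^2 - 6*j) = j*(j - 3)*(j + 2)^2*(j^2 - 3*j) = j^2*(j - 3)*(j + 2)^2*(j - 3)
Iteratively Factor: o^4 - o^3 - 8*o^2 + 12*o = (o + 3)*(o^3 - 4*o^2 + 4*o) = o*(o + 3)*(o^2 - 4*o + 4) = o*(o - 2)*(o + 3)*(o - 2)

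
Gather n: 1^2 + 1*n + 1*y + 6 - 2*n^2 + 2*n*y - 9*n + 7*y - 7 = -2*n^2 + n*(2*y - 8) + 8*y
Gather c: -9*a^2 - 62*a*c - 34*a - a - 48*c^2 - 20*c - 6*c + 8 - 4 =-9*a^2 - 35*a - 48*c^2 + c*(-62*a - 26) + 4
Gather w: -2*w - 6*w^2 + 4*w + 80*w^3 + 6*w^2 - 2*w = 80*w^3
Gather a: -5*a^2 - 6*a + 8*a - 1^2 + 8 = -5*a^2 + 2*a + 7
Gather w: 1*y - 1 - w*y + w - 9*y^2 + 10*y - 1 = w*(1 - y) - 9*y^2 + 11*y - 2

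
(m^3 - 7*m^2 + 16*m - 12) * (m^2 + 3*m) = m^5 - 4*m^4 - 5*m^3 + 36*m^2 - 36*m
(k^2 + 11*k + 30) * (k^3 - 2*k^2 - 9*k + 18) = k^5 + 9*k^4 - k^3 - 141*k^2 - 72*k + 540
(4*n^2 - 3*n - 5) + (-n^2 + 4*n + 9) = 3*n^2 + n + 4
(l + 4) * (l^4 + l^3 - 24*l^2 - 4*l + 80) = l^5 + 5*l^4 - 20*l^3 - 100*l^2 + 64*l + 320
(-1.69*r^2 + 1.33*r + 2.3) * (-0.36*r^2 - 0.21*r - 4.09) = 0.6084*r^4 - 0.1239*r^3 + 5.8048*r^2 - 5.9227*r - 9.407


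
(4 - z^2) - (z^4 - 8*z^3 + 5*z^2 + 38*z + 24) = -z^4 + 8*z^3 - 6*z^2 - 38*z - 20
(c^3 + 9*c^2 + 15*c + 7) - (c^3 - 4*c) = 9*c^2 + 19*c + 7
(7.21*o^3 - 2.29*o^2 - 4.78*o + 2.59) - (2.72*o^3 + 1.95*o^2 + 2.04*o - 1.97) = 4.49*o^3 - 4.24*o^2 - 6.82*o + 4.56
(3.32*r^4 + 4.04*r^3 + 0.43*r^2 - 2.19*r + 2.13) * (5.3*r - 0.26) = 17.596*r^5 + 20.5488*r^4 + 1.2286*r^3 - 11.7188*r^2 + 11.8584*r - 0.5538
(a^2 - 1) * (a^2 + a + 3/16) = a^4 + a^3 - 13*a^2/16 - a - 3/16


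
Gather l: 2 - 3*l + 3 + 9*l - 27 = 6*l - 22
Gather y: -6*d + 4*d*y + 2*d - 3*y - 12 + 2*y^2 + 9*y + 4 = -4*d + 2*y^2 + y*(4*d + 6) - 8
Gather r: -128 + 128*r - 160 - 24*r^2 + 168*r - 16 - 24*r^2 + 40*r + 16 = -48*r^2 + 336*r - 288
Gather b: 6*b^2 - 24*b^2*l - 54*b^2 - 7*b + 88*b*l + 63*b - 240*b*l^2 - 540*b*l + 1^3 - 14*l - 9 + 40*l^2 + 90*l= b^2*(-24*l - 48) + b*(-240*l^2 - 452*l + 56) + 40*l^2 + 76*l - 8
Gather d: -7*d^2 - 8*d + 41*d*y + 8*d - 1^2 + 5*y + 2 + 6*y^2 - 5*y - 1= -7*d^2 + 41*d*y + 6*y^2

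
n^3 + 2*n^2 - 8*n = n*(n - 2)*(n + 4)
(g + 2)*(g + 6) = g^2 + 8*g + 12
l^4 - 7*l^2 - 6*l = l*(l - 3)*(l + 1)*(l + 2)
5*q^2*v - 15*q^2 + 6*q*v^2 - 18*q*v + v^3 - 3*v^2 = (q + v)*(5*q + v)*(v - 3)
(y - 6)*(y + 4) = y^2 - 2*y - 24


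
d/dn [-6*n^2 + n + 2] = 1 - 12*n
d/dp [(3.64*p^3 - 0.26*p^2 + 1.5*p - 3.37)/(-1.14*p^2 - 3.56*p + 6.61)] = (-4.1496*p^4 - 25.9168*p^3 + 74.8168*p^2 - 11.1208*p - 2.0822)/(1.2996*p^4 + 8.1168*p^3 - 2.3972*p^2 - 47.0632*p + 43.6921)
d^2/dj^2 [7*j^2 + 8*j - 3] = 14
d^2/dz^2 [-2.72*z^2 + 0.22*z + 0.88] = -5.44000000000000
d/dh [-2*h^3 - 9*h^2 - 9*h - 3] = -6*h^2 - 18*h - 9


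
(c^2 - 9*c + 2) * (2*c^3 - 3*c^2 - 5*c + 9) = 2*c^5 - 21*c^4 + 26*c^3 + 48*c^2 - 91*c + 18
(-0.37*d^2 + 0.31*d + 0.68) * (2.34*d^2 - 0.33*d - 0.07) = -0.8658*d^4 + 0.8475*d^3 + 1.5148*d^2 - 0.2461*d - 0.0476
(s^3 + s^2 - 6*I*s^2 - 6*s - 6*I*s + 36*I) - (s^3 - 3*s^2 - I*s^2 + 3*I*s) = 4*s^2 - 5*I*s^2 - 6*s - 9*I*s + 36*I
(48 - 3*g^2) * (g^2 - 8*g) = -3*g^4 + 24*g^3 + 48*g^2 - 384*g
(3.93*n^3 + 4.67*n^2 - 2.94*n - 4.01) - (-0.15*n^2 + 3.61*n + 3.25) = 3.93*n^3 + 4.82*n^2 - 6.55*n - 7.26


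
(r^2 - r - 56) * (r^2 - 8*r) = r^4 - 9*r^3 - 48*r^2 + 448*r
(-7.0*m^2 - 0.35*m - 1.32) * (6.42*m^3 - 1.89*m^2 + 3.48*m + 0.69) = -44.94*m^5 + 10.983*m^4 - 32.1729*m^3 - 3.5532*m^2 - 4.8351*m - 0.9108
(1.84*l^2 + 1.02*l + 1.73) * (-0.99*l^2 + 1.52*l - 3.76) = -1.8216*l^4 + 1.787*l^3 - 7.0807*l^2 - 1.2056*l - 6.5048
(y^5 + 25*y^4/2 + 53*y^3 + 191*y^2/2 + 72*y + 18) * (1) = y^5 + 25*y^4/2 + 53*y^3 + 191*y^2/2 + 72*y + 18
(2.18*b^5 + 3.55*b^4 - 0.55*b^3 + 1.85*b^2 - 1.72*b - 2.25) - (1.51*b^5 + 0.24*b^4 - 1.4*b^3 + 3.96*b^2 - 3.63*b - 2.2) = 0.67*b^5 + 3.31*b^4 + 0.85*b^3 - 2.11*b^2 + 1.91*b - 0.0499999999999998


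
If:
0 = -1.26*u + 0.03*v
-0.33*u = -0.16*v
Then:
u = 0.00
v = 0.00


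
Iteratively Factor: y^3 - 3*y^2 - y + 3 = (y + 1)*(y^2 - 4*y + 3) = (y - 1)*(y + 1)*(y - 3)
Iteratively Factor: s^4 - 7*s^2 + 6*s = (s - 1)*(s^3 + s^2 - 6*s) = (s - 2)*(s - 1)*(s^2 + 3*s) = s*(s - 2)*(s - 1)*(s + 3)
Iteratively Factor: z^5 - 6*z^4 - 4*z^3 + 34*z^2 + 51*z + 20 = (z + 1)*(z^4 - 7*z^3 + 3*z^2 + 31*z + 20) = (z - 4)*(z + 1)*(z^3 - 3*z^2 - 9*z - 5) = (z - 4)*(z + 1)^2*(z^2 - 4*z - 5) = (z - 4)*(z + 1)^3*(z - 5)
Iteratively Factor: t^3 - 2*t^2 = (t - 2)*(t^2) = t*(t - 2)*(t)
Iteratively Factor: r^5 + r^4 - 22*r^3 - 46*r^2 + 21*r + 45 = (r + 3)*(r^4 - 2*r^3 - 16*r^2 + 2*r + 15) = (r - 5)*(r + 3)*(r^3 + 3*r^2 - r - 3) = (r - 5)*(r + 1)*(r + 3)*(r^2 + 2*r - 3) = (r - 5)*(r + 1)*(r + 3)^2*(r - 1)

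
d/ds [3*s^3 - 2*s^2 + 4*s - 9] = 9*s^2 - 4*s + 4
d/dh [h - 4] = 1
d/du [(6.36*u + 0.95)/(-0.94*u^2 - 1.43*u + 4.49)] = (5.9784*u^2 + 1.786*u + 29.9149)/(0.8836*u^4 + 2.6884*u^3 - 6.3963*u^2 - 12.8414*u + 20.1601)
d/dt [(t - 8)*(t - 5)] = 2*t - 13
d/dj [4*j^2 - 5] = 8*j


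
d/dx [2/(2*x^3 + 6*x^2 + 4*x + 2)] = (-3*x^2 - 6*x - 2)/(x^3 + 3*x^2 + 2*x + 1)^2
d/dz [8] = 0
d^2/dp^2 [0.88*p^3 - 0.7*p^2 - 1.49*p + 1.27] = 5.28*p - 1.4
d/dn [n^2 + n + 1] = 2*n + 1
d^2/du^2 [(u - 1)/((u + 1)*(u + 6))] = 2*(u^3 - 3*u^2 - 39*u - 85)/(u^6 + 21*u^5 + 165*u^4 + 595*u^3 + 990*u^2 + 756*u + 216)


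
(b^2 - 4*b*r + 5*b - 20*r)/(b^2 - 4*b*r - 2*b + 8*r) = (b + 5)/(b - 2)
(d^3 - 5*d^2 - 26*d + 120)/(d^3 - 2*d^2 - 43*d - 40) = (d^2 - 10*d + 24)/(d^2 - 7*d - 8)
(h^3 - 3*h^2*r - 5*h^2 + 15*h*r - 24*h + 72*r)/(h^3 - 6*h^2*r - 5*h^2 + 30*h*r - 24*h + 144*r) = (-h + 3*r)/(-h + 6*r)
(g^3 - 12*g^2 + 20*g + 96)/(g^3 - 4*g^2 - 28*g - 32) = (g - 6)/(g + 2)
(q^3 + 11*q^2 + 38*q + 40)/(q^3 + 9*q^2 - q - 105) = (q^2 + 6*q + 8)/(q^2 + 4*q - 21)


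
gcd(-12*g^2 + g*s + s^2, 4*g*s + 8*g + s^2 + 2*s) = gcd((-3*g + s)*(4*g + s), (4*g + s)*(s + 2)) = 4*g + s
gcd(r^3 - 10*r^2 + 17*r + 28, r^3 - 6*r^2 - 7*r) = r^2 - 6*r - 7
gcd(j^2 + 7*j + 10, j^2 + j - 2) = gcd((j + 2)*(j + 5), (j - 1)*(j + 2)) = j + 2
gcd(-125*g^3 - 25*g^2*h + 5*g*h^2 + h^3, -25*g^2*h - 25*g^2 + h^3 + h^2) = 25*g^2 - h^2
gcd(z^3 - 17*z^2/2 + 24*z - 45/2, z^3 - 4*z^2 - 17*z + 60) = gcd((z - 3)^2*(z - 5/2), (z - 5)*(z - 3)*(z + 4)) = z - 3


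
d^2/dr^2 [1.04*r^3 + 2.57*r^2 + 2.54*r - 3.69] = 6.24*r + 5.14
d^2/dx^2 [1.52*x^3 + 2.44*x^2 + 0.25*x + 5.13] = 9.12*x + 4.88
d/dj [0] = 0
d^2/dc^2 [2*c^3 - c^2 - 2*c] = 12*c - 2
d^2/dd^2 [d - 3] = 0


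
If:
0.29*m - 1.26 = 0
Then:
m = 4.34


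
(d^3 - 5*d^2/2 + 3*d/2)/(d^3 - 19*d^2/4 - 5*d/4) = 2*(-2*d^2 + 5*d - 3)/(-4*d^2 + 19*d + 5)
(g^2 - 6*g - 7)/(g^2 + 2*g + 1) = (g - 7)/(g + 1)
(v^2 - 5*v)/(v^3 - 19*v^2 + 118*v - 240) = v/(v^2 - 14*v + 48)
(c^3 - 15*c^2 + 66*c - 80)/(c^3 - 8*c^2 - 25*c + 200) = (c - 2)/(c + 5)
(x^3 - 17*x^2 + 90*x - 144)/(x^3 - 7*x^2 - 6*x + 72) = (x^2 - 11*x + 24)/(x^2 - x - 12)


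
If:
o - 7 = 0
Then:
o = 7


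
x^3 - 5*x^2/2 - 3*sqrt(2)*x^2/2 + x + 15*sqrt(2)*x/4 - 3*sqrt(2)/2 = (x - 2)*(x - 1/2)*(x - 3*sqrt(2)/2)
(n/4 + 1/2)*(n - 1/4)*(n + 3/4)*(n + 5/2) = n^4/4 + 5*n^3/4 + 113*n^2/64 + 53*n/128 - 15/64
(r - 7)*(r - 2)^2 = r^3 - 11*r^2 + 32*r - 28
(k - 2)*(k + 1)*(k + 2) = k^3 + k^2 - 4*k - 4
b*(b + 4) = b^2 + 4*b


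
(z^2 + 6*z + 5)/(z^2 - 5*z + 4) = (z^2 + 6*z + 5)/(z^2 - 5*z + 4)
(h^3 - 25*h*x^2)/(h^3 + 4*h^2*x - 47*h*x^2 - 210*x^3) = h*(-h + 5*x)/(-h^2 + h*x + 42*x^2)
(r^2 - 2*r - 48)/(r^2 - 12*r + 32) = (r + 6)/(r - 4)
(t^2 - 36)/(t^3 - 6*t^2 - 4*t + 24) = (t + 6)/(t^2 - 4)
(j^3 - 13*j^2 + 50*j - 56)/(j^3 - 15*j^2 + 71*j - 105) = (j^2 - 6*j + 8)/(j^2 - 8*j + 15)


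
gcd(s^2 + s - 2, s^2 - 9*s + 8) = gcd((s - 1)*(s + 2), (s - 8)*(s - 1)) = s - 1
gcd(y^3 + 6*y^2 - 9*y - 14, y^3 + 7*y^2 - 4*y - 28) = y^2 + 5*y - 14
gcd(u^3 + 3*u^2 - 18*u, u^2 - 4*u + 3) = u - 3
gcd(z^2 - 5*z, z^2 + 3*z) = z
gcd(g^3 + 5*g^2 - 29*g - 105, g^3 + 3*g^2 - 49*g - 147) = g^2 + 10*g + 21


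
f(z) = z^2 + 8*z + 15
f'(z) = 2*z + 8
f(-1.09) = 7.47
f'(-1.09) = 5.82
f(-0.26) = 12.99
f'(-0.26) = 7.48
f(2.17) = 37.07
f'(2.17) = 12.34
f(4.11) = 64.77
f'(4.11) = 16.22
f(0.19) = 16.56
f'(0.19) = 8.38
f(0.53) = 19.52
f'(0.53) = 9.06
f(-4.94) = -0.12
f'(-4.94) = -1.88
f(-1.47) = 5.40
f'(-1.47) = 5.06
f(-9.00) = 24.00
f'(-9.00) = -10.00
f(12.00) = 255.00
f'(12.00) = 32.00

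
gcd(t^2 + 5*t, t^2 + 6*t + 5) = t + 5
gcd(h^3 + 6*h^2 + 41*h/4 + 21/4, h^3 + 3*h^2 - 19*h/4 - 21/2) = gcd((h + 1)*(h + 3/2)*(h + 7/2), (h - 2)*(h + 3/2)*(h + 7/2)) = h^2 + 5*h + 21/4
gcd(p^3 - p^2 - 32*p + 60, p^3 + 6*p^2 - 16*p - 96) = p + 6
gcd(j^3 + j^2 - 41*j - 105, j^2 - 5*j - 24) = j + 3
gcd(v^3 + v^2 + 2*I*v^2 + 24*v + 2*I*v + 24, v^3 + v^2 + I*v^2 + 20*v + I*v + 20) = v^2 + v*(1 - 4*I) - 4*I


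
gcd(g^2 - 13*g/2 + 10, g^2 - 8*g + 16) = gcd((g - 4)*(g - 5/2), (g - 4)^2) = g - 4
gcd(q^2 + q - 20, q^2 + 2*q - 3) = 1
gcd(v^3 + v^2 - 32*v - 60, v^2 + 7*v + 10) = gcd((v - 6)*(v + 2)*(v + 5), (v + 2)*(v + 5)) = v^2 + 7*v + 10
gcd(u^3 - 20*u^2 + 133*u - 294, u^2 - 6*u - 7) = u - 7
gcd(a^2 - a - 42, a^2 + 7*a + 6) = a + 6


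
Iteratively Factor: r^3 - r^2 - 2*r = (r - 2)*(r^2 + r) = (r - 2)*(r + 1)*(r)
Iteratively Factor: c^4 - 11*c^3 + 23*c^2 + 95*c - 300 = (c + 3)*(c^3 - 14*c^2 + 65*c - 100) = (c - 4)*(c + 3)*(c^2 - 10*c + 25) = (c - 5)*(c - 4)*(c + 3)*(c - 5)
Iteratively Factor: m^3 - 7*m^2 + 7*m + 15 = (m - 3)*(m^2 - 4*m - 5) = (m - 5)*(m - 3)*(m + 1)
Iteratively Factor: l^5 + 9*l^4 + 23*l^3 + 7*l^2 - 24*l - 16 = (l - 1)*(l^4 + 10*l^3 + 33*l^2 + 40*l + 16) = (l - 1)*(l + 4)*(l^3 + 6*l^2 + 9*l + 4) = (l - 1)*(l + 1)*(l + 4)*(l^2 + 5*l + 4) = (l - 1)*(l + 1)*(l + 4)^2*(l + 1)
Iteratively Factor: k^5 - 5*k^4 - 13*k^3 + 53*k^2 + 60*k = (k + 3)*(k^4 - 8*k^3 + 11*k^2 + 20*k) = (k + 1)*(k + 3)*(k^3 - 9*k^2 + 20*k) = (k - 5)*(k + 1)*(k + 3)*(k^2 - 4*k) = k*(k - 5)*(k + 1)*(k + 3)*(k - 4)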